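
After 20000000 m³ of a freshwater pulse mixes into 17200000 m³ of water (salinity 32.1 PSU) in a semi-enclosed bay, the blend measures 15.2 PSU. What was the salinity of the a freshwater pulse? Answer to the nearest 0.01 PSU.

Salt balance: 17,200,000×32.1 + 20,000,000×S = 37,200,000×15.2
552,120,000 + 20,000,000·S = 565,440,000
S = (565,440,000 − 552,120,000) / 20,000,000 = 0.666 PSU

0.67 PSU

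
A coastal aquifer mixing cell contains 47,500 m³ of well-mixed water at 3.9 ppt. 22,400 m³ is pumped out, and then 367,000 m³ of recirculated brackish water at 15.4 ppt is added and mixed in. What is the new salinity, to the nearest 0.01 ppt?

Remaining after removal: 25,100 m³ at 3.9 ppt (salt = 97,890)
After addition: salt = 97,890 + 367,000×15.4 = 5,749,690; volume = 392,100 m³
S = 5,749,690 / 392,100 = 14.6638 ppt

14.66 ppt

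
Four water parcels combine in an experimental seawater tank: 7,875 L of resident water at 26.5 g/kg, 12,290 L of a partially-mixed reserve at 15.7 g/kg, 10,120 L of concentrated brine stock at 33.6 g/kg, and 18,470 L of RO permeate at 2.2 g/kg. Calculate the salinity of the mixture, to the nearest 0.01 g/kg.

16.05 g/kg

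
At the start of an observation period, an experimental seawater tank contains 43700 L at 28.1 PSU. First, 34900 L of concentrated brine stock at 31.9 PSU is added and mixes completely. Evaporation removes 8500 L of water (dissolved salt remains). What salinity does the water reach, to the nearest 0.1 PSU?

After mixing: salt = 43,700×28.1 + 34,900×31.9 = 2,341,280; volume = 78,600 L
After evaporation: salt unchanged = 2,341,280; volume = 78,600 − 8,500 = 70,100 L
S = 2,341,280 / 70,100 = 33.3991 PSU

33.4 PSU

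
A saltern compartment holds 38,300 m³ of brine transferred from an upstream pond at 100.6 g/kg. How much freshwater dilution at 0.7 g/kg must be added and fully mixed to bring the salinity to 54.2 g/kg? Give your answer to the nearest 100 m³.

Salt balance: 38,300×100.6 + V×0.7 = (38,300+V)×54.2
3,852,980 + 0.7V = 2,075,860 + 54.2V
1,777,120 = 53.5V
V = 33,217.2 m³

33200 m³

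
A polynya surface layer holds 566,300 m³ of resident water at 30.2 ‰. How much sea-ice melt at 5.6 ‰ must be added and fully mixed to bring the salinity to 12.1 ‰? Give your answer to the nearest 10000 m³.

1580000 m³

Salt balance: 566,300×30.2 + V×5.6 = (566,300+V)×12.1
17,102,260 + 5.6V = 6,852,230 + 12.1V
10,250,030 = 6.5V
V = 1,576,927.69 m³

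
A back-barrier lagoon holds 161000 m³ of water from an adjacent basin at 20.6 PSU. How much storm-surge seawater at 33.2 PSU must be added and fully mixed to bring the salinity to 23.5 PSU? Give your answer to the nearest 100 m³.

48100 m³

Salt balance: 161,000×20.6 + V×33.2 = (161,000+V)×23.5
3,316,600 + 33.2V = 3,783,500 + 23.5V
466,900 = 9.7V
V = 48,134.02 m³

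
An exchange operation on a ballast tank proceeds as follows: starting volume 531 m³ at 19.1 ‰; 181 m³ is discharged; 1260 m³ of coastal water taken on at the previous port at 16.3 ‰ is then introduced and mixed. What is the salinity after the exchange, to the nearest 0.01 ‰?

Remaining after removal: 350 m³ at 19.1 ‰ (salt = 6,685)
After addition: salt = 6,685 + 1,260×16.3 = 27,223; volume = 1,610 m³
S = 27,223 / 1,610 = 16.9087 ‰

16.91 ‰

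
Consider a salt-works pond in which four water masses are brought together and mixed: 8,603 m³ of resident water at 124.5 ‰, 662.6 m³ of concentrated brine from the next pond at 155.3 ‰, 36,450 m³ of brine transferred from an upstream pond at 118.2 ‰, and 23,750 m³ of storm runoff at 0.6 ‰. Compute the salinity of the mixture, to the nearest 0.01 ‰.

79.13 ‰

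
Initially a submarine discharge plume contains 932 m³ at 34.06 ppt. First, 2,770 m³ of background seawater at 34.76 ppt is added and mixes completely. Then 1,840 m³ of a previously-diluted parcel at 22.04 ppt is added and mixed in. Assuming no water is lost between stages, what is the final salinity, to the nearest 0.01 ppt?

30.42 ppt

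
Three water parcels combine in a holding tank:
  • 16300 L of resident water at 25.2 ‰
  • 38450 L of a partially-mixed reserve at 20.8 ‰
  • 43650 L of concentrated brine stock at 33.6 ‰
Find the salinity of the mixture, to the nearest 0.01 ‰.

27.21 ‰

Total salt / total volume:
salt = 16,300×25.2 + 38,450×20.8 + 43,650×33.6 = 410,760 + 799,760 + 1,466,640 = 2,677,160
volume = 16,300 + 38,450 + 43,650 = 98,400 L
S = 2,677,160 / 98,400 = 27.2069 ‰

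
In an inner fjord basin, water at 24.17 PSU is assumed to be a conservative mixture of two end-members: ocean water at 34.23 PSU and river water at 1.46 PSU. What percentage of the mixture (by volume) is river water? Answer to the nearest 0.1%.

Let f be the freshwater fraction. Salt balance per unit volume:
f×1.46 + (1−f)×34.23 = 24.17
f = (34.23 − 24.17) / (34.23 − 1.46) = 10.06/32.77 = 0.307

30.7%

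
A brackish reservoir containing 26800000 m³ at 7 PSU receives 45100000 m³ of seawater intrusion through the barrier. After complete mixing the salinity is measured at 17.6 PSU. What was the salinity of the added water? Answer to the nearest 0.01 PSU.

Salt balance: 26,800,000×7 + 45,100,000×S = 71,900,000×17.6
187,600,000 + 45,100,000·S = 1,265,440,000
S = (1,265,440,000 − 187,600,000) / 45,100,000 = 23.8989 PSU

23.90 PSU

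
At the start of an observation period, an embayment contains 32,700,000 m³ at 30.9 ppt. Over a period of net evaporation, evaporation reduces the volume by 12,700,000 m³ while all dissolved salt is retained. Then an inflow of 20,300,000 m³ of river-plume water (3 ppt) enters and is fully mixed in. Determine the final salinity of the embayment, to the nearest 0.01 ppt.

26.58 ppt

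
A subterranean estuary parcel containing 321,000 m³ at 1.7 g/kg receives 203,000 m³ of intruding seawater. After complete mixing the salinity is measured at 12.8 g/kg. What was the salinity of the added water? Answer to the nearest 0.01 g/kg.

Salt balance: 321,000×1.7 + 203,000×S = 524,000×12.8
545,700 + 203,000·S = 6,707,200
S = (6,707,200 − 545,700) / 203,000 = 30.3522 g/kg

30.35 g/kg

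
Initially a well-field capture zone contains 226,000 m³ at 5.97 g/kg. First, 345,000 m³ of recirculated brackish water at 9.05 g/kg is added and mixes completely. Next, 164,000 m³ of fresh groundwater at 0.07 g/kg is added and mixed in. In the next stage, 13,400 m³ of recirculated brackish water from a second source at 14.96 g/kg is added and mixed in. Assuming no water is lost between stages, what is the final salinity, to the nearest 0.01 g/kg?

6.26 g/kg

Weighted by volume,
Initial salt = 226,000×5.97 = 1,349,220
After stage 1: salt = 1,349,220 + 345,000×9.05 = 4,471,470; volume = 571,000 m³; S = 7.831 g/kg
After stage 2: salt = 4,471,470 + 164,000×0.07 = 4,482,950; volume = 735,000 m³; S = 6.099 g/kg
After stage 3: salt = 4,482,950 + 13,400×14.96 = 4,683,414; volume = 748,400 m³
S = 4,683,414 / 748,400 = 6.2579 g/kg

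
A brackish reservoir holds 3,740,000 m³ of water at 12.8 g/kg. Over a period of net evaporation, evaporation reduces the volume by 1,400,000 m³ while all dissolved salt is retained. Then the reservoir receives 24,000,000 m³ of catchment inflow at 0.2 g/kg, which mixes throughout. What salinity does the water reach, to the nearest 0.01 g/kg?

After evaporation: salt = 3,740,000×12.8 = 47,872,000; volume = 3,740,000 − 1,400,000 = 2,340,000 m³
After mixing: salt = 47,872,000 + 24,000,000×0.2 = 52,672,000; volume = 2,340,000 + 24,000,000 = 26,340,000 m³
S = 52,672,000 / 26,340,000 = 1.9997 g/kg

2.00 g/kg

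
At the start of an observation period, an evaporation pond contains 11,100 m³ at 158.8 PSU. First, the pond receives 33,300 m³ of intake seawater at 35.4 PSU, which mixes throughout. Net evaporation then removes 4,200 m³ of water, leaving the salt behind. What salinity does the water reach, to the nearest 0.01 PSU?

73.17 PSU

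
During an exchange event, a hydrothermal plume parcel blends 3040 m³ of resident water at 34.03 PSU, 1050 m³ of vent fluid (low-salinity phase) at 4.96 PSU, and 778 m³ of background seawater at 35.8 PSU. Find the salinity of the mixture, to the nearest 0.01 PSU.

By conservation of dissolved salt,
salt = 3,040×34.03 + 1,050×4.96 + 778×35.8 = 103,451.2 + 5,208 + 27,852.4 = 136,511.6
volume = 3,040 + 1,050 + 778 = 4,868 m³
S = 136,511.6 / 4,868 = 28.0426 PSU

28.04 PSU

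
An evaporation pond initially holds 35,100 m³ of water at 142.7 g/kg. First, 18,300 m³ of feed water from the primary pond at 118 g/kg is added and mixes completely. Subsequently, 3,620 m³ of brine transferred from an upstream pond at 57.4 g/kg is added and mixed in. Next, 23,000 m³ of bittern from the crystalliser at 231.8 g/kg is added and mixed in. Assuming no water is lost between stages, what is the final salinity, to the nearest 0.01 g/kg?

Conserving salt mass:
Initial salt = 35,100×142.7 = 5,008,770
After stage 1: salt = 5,008,770 + 18,300×118 = 7,168,170; volume = 53,400 m³; S = 134.235 g/kg
After stage 2: salt = 7,168,170 + 3,620×57.4 = 7,375,958; volume = 57,020 m³; S = 129.357 g/kg
After stage 3: salt = 7,375,958 + 23,000×231.8 = 12,707,358; volume = 80,020 m³
S = 12,707,358 / 80,020 = 158.8023 g/kg

158.80 g/kg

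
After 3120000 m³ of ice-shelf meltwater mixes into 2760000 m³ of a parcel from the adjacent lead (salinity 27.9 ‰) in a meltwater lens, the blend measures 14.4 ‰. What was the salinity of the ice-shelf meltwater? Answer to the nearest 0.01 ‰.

Salt balance: 2,760,000×27.9 + 3,120,000×S = 5,880,000×14.4
77,004,000 + 3,120,000·S = 84,672,000
S = (84,672,000 − 77,004,000) / 3,120,000 = 2.4577 ‰

2.46 ‰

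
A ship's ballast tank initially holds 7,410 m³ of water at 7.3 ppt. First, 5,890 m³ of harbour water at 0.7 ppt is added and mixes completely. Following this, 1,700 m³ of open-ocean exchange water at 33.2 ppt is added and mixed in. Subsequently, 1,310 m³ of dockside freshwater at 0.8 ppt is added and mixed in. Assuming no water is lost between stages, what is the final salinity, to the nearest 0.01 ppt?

7.09 ppt

Weighted by volume,
Initial salt = 7,410×7.3 = 54,093
After stage 1: salt = 54,093 + 5,890×0.7 = 58,216; volume = 13,300 m³; S = 4.377 ppt
After stage 2: salt = 58,216 + 1,700×33.2 = 114,656; volume = 15,000 m³; S = 7.644 ppt
After stage 3: salt = 114,656 + 1,310×0.8 = 115,704; volume = 16,310 m³
S = 115,704 / 16,310 = 7.0941 ppt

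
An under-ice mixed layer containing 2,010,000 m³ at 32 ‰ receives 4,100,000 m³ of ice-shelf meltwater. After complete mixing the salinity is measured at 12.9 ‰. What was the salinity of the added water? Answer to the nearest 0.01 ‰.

3.54 ‰

Salt balance: 2,010,000×32 + 4,100,000×S = 6,110,000×12.9
64,320,000 + 4,100,000·S = 78,819,000
S = (78,819,000 − 64,320,000) / 4,100,000 = 3.5363 ‰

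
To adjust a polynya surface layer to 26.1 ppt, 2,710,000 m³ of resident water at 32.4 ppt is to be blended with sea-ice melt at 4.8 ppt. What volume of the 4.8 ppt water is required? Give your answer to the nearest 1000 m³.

802000 m³

Salt balance: 2,710,000×32.4 + V×4.8 = (2,710,000+V)×26.1
87,804,000 + 4.8V = 70,731,000 + 26.1V
17,073,000 = 21.3V
V = 801,549.3 m³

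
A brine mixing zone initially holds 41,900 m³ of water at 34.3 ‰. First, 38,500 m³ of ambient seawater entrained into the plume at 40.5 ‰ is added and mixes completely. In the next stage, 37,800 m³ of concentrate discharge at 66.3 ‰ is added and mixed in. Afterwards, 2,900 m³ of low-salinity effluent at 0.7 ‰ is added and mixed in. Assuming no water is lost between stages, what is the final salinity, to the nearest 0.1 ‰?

By conservation of dissolved salt,
Initial salt = 41,900×34.3 = 1,437,170
After stage 1: salt = 1,437,170 + 38,500×40.5 = 2,996,420; volume = 80,400 m³; S = 37.269 ‰
After stage 2: salt = 2,996,420 + 37,800×66.3 = 5,502,560; volume = 118,200 m³; S = 46.553 ‰
After stage 3: salt = 5,502,560 + 2,900×0.7 = 5,504,590; volume = 121,100 m³
S = 5,504,590 / 121,100 = 45.4549 ‰

45.5 ‰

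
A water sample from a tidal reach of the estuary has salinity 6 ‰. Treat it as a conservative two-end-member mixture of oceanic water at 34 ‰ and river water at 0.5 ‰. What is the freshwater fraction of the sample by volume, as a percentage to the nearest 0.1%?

Let f be the freshwater fraction. Salt balance per unit volume:
f×0.5 + (1−f)×34 = 6
f = (34 − 6) / (34 − 0.5) = 28/33.5 = 0.8358

83.6%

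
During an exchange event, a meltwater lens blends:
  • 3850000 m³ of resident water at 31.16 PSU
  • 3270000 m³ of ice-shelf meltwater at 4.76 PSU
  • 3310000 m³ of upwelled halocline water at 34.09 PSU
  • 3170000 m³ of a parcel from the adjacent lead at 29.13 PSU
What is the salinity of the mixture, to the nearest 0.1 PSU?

25.1 PSU

Total salt / total volume:
salt = 3,850,000×31.16 + 3,270,000×4.76 + 3,310,000×34.09 + 3,170,000×29.13 = 119,966,000 + 15,565,200 + 112,837,900 + 92,342,100 = 340,711,200
volume = 3,850,000 + 3,270,000 + 3,310,000 + 3,170,000 = 13,600,000 m³
S = 340,711,200 / 13,600,000 = 25.052 PSU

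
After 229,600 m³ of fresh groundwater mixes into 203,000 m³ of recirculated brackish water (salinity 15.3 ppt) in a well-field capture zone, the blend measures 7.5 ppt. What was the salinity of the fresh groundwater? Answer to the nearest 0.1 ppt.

Salt balance: 203,000×15.3 + 229,600×S = 432,600×7.5
3,105,900 + 229,600·S = 3,244,500
S = (3,244,500 − 3,105,900) / 229,600 = 0.6037 ppt

0.6 ppt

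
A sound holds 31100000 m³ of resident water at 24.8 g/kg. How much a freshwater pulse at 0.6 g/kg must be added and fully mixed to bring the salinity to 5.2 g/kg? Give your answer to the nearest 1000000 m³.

Salt balance: 31,100,000×24.8 + V×0.6 = (31,100,000+V)×5.2
771,280,000 + 0.6V = 161,720,000 + 5.2V
609,560,000 = 4.6V
V = 132,513,043.48 m³

133000000 m³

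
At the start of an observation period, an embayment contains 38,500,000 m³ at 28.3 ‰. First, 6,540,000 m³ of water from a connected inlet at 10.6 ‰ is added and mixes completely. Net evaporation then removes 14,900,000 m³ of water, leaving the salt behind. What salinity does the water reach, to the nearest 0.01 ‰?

38.45 ‰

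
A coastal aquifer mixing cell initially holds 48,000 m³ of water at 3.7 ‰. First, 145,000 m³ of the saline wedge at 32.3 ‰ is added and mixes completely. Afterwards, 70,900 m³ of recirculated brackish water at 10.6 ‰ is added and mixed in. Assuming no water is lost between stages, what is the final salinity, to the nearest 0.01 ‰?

21.27 ‰

Conserving salt mass:
Initial salt = 48,000×3.7 = 177,600
After stage 1: salt = 177,600 + 145,000×32.3 = 4,861,100; volume = 193,000 m³; S = 25.187 ‰
After stage 2: salt = 4,861,100 + 70,900×10.6 = 5,612,640; volume = 263,900 m³
S = 5,612,640 / 263,900 = 21.2681 ‰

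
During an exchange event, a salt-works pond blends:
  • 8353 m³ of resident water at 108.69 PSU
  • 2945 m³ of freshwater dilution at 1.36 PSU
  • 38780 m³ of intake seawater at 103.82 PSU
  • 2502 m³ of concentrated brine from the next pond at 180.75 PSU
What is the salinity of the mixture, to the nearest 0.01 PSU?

Weighted by volume,
salt = 8,353×108.69 + 2,945×1.36 + 38,780×103.82 + 2,502×180.75 = 907,887.57 + 4,005.2 + 4,026,139.6 + 452,236.5 = 5,390,268.87
volume = 8,353 + 2,945 + 38,780 + 2,502 = 52,580 m³
S = 5,390,268.87 / 52,580 = 102.5156 PSU

102.52 PSU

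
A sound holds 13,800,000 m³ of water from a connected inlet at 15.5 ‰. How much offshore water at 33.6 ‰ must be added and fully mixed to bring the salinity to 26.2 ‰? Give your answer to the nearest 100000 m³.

20000000 m³

Salt balance: 13,800,000×15.5 + V×33.6 = (13,800,000+V)×26.2
213,900,000 + 33.6V = 361,560,000 + 26.2V
147,660,000 = 7.4V
V = 19,954,054.05 m³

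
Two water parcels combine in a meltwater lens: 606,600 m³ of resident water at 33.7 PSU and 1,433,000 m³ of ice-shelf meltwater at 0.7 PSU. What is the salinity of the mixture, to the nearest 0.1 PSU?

Salt balance:
salt = 606,600×33.7 + 1,433,000×0.7 = 20,442,420 + 1,003,100 = 21,445,520
volume = 606,600 + 1,433,000 = 2,039,600 m³
S = 21,445,520 / 2,039,600 = 10.515 PSU

10.5 PSU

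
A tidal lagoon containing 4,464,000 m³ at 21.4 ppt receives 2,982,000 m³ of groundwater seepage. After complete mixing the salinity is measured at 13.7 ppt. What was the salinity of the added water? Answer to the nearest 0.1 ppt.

2.2 ppt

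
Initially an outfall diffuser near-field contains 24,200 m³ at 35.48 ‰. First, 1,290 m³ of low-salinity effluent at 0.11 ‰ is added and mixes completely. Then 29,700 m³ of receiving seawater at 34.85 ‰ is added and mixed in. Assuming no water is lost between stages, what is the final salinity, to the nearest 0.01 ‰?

By conservation of dissolved salt,
Initial salt = 24,200×35.48 = 858,616
After stage 1: salt = 858,616 + 1,290×0.11 = 858,757.9; volume = 25,490 m³; S = 33.69 ‰
After stage 2: salt = 858,757.9 + 29,700×34.85 = 1,893,802.9; volume = 55,190 m³
S = 1,893,802.9 / 55,190 = 34.3142 ‰

34.31 ‰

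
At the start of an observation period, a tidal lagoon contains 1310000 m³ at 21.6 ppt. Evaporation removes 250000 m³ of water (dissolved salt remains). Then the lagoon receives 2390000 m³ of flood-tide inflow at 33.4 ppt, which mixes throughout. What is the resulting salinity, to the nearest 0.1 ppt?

31.3 ppt

After evaporation: salt = 1,310,000×21.6 = 28,296,000; volume = 1,310,000 − 250,000 = 1,060,000 m³
After mixing: salt = 28,296,000 + 2,390,000×33.4 = 108,122,000; volume = 1,060,000 + 2,390,000 = 3,450,000 m³
S = 108,122,000 / 3,450,000 = 31.3397 ppt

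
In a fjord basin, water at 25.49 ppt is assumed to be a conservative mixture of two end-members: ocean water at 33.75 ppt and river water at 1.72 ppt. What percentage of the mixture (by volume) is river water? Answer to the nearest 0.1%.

Let f be the freshwater fraction. Salt balance per unit volume:
f×1.72 + (1−f)×33.75 = 25.49
f = (33.75 − 25.49) / (33.75 − 1.72) = 8.26/32.03 = 0.2579

25.8%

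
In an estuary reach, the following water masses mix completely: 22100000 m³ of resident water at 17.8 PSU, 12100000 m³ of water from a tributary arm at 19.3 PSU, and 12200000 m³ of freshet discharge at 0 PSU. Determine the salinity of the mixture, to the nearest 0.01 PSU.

Salt balance:
salt = 22,100,000×17.8 + 12,100,000×19.3 + 12,200,000×0 = 393,380,000 + 233,530,000 + 0 = 626,910,000
volume = 22,100,000 + 12,100,000 + 12,200,000 = 46,400,000 m³
S = 626,910,000 / 46,400,000 = 13.511 PSU

13.51 PSU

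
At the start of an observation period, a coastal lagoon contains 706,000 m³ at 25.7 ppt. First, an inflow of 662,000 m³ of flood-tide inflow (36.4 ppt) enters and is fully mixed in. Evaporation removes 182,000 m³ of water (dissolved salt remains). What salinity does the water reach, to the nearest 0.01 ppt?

35.62 ppt

After mixing: salt = 706,000×25.7 + 662,000×36.4 = 42,241,000; volume = 1,368,000 m³
After evaporation: salt unchanged = 42,241,000; volume = 1,368,000 − 182,000 = 1,186,000 m³
S = 42,241,000 / 1,186,000 = 35.6164 ppt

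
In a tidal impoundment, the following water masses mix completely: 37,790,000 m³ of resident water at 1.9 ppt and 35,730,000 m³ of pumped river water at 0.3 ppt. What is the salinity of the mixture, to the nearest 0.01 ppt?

Mass of salt is conserved:
salt = 37,790,000×1.9 + 35,730,000×0.3 = 71,801,000 + 10,719,000 = 82,520,000
volume = 37,790,000 + 35,730,000 = 73,520,000 m³
S = 82,520,000 / 73,520,000 = 1.1224 ppt

1.12 ppt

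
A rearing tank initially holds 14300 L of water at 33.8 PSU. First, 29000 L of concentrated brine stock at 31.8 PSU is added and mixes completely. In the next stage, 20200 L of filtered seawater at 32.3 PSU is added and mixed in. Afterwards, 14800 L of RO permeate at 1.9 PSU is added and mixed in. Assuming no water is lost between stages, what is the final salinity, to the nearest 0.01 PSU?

26.64 PSU

Mass of salt is conserved:
Initial salt = 14,300×33.8 = 483,340
After stage 1: salt = 483,340 + 29,000×31.8 = 1,405,540; volume = 43,300 L; S = 32.461 PSU
After stage 2: salt = 1,405,540 + 20,200×32.3 = 2,058,000; volume = 63,500 L; S = 32.409 PSU
After stage 3: salt = 2,058,000 + 14,800×1.9 = 2,086,120; volume = 78,300 L
S = 2,086,120 / 78,300 = 26.6427 PSU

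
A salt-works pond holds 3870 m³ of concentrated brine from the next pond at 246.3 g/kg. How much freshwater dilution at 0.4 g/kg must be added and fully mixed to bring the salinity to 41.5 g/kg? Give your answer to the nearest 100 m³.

19300 m³

Salt balance: 3,870×246.3 + V×0.4 = (3,870+V)×41.5
953,181 + 0.4V = 160,605 + 41.5V
792,576 = 41.1V
V = 19,284.09 m³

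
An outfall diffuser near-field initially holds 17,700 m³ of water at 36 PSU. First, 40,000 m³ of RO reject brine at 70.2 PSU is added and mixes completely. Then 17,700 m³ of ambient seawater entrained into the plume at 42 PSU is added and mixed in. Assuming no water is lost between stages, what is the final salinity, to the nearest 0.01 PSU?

55.55 PSU

Salt balance:
Initial salt = 17,700×36 = 637,200
After stage 1: salt = 637,200 + 40,000×70.2 = 3,445,200; volume = 57,700 m³; S = 59.709 PSU
After stage 2: salt = 3,445,200 + 17,700×42 = 4,188,600; volume = 75,400 m³
S = 4,188,600 / 75,400 = 55.5517 PSU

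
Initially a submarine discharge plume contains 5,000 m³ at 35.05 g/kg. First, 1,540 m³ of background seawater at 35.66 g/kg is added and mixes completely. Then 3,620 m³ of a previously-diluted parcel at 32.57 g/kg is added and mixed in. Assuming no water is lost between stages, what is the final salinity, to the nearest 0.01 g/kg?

34.26 g/kg

Weighted by volume,
Initial salt = 5,000×35.05 = 175,250
After stage 1: salt = 175,250 + 1,540×35.66 = 230,166.4; volume = 6,540 m³; S = 35.194 g/kg
After stage 2: salt = 230,166.4 + 3,620×32.57 = 348,069.8; volume = 10,160 m³
S = 348,069.8 / 10,160 = 34.2588 g/kg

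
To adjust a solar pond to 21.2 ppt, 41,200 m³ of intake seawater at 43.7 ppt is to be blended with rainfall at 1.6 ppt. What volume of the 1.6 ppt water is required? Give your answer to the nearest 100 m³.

Salt balance: 41,200×43.7 + V×1.6 = (41,200+V)×21.2
1,800,440 + 1.6V = 873,440 + 21.2V
927,000 = 19.6V
V = 47,295.92 m³

47300 m³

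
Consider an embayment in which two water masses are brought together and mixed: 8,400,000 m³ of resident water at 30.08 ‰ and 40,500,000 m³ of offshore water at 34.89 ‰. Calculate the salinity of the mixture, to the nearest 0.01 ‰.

34.06 ‰

By conservation of dissolved salt,
salt = 8,400,000×30.08 + 40,500,000×34.89 = 252,672,000 + 1,413,045,000 = 1,665,717,000
volume = 8,400,000 + 40,500,000 = 48,900,000 m³
S = 1,665,717,000 / 48,900,000 = 34.0637 ‰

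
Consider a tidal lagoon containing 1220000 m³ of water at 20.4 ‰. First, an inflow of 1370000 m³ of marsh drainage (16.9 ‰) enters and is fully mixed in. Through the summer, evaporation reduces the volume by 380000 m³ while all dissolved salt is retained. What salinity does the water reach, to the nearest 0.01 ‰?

21.74 ‰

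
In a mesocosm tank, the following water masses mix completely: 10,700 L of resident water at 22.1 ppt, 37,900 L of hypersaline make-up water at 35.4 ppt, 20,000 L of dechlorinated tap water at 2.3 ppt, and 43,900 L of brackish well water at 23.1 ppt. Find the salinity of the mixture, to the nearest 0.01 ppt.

23.45 ppt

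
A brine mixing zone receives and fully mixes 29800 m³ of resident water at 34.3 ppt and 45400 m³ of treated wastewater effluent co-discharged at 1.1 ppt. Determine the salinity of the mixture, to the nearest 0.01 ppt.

Total salt / total volume:
salt = 29,800×34.3 + 45,400×1.1 = 1,022,140 + 49,940 = 1,072,080
volume = 29,800 + 45,400 = 75,200 m³
S = 1,072,080 / 75,200 = 14.2564 ppt

14.26 ppt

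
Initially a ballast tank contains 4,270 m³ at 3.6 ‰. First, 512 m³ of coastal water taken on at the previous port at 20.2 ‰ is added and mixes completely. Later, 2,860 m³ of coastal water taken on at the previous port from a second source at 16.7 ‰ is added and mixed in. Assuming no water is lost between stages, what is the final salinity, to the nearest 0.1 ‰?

By conservation of dissolved salt,
Initial salt = 4,270×3.6 = 15,372
After stage 1: salt = 15,372 + 512×20.2 = 25,714.4; volume = 4,782 m³; S = 5.377 ‰
After stage 2: salt = 25,714.4 + 2,860×16.7 = 73,476.4; volume = 7,642 m³
S = 73,476.4 / 7,642 = 9.6148 ‰

9.6 ‰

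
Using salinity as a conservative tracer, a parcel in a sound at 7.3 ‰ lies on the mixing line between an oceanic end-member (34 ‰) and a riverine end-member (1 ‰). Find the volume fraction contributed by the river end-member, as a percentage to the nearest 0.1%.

Let f be the freshwater fraction. Salt balance per unit volume:
f×1 + (1−f)×34 = 7.3
f = (34 − 7.3) / (34 − 1) = 26.7/33 = 0.8091

80.9%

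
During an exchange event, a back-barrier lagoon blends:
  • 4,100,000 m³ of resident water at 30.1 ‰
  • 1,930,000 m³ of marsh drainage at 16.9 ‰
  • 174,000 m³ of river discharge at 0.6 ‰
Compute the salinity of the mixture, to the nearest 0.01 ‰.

25.17 ‰

Conserving salt mass:
salt = 4,100,000×30.1 + 1,930,000×16.9 + 174,000×0.6 = 123,410,000 + 32,617,000 + 104,400 = 156,131,400
volume = 4,100,000 + 1,930,000 + 174,000 = 6,204,000 m³
S = 156,131,400 / 6,204,000 = 25.1662 ‰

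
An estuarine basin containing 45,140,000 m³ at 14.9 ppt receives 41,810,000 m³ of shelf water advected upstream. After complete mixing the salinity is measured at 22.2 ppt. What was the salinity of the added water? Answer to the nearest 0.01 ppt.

Salt balance: 45,140,000×14.9 + 41,810,000×S = 86,950,000×22.2
672,586,000 + 41,810,000·S = 1,930,290,000
S = (1,930,290,000 − 672,586,000) / 41,810,000 = 30.0814 ppt

30.08 ppt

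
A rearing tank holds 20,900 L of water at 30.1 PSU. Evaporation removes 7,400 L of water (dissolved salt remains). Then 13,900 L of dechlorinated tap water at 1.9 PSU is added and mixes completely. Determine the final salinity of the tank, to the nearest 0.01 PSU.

23.92 PSU

After evaporation: salt = 20,900×30.1 = 629,090; volume = 20,900 − 7,400 = 13,500 L
After mixing: salt = 629,090 + 13,900×1.9 = 655,500; volume = 13,500 + 13,900 = 27,400 L
S = 655,500 / 27,400 = 23.9234 PSU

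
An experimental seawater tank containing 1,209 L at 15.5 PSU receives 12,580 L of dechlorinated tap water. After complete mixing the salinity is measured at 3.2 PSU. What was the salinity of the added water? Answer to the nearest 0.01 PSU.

Salt balance: 1,209×15.5 + 12,580×S = 13,789×3.2
18,739.5 + 12,580·S = 44,124.8
S = (44,124.8 − 18,739.5) / 12,580 = 2.0179 PSU

2.02 PSU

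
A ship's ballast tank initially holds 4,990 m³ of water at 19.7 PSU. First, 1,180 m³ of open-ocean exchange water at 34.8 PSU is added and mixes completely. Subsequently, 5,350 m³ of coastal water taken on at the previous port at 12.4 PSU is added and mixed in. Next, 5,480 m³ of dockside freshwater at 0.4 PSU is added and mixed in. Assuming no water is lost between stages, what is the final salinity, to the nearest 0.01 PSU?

Weighted by volume,
Initial salt = 4,990×19.7 = 98,303
After stage 1: salt = 98,303 + 1,180×34.8 = 139,367; volume = 6,170 m³; S = 22.588 PSU
After stage 2: salt = 139,367 + 5,350×12.4 = 205,707; volume = 11,520 m³; S = 17.857 PSU
After stage 3: salt = 205,707 + 5,480×0.4 = 207,899; volume = 17,000 m³
S = 207,899 / 17,000 = 12.2294 PSU

12.23 PSU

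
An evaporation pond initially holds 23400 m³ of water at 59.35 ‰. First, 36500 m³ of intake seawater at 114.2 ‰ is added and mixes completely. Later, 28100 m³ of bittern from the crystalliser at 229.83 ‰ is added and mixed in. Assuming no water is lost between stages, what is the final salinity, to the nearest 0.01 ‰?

136.54 ‰

By conservation of dissolved salt,
Initial salt = 23,400×59.35 = 1,388,790
After stage 1: salt = 1,388,790 + 36,500×114.2 = 5,557,090; volume = 59,900 m³; S = 92.773 ‰
After stage 2: salt = 5,557,090 + 28,100×229.83 = 12,015,313; volume = 88,000 m³
S = 12,015,313 / 88,000 = 136.5376 ‰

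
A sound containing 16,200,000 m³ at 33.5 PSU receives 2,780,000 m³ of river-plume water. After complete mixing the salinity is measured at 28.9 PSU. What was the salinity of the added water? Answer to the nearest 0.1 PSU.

2.1 PSU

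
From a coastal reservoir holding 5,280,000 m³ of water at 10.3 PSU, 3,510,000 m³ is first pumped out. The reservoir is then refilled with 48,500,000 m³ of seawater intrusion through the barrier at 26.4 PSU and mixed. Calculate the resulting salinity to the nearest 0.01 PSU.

25.83 PSU

Remaining after removal: 1,770,000 m³ at 10.3 PSU (salt = 18,231,000)
After addition: salt = 18,231,000 + 48,500,000×26.4 = 1,298,631,000; volume = 50,270,000 m³
S = 1,298,631,000 / 50,270,000 = 25.8331 PSU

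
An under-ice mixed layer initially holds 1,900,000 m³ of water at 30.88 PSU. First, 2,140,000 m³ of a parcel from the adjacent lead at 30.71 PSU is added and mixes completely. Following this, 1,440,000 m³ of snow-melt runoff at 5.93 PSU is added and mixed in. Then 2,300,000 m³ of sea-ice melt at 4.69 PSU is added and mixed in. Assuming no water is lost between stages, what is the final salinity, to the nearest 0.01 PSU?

Weighted by volume,
Initial salt = 1,900,000×30.88 = 58,672,000
After stage 1: salt = 58,672,000 + 2,140,000×30.71 = 124,391,400; volume = 4,040,000 m³; S = 30.79 PSU
After stage 2: salt = 124,391,400 + 1,440,000×5.93 = 132,930,600; volume = 5,480,000 m³; S = 24.257 PSU
After stage 3: salt = 132,930,600 + 2,300,000×4.69 = 143,717,600; volume = 7,780,000 m³
S = 143,717,600 / 7,780,000 = 18.4727 PSU

18.47 PSU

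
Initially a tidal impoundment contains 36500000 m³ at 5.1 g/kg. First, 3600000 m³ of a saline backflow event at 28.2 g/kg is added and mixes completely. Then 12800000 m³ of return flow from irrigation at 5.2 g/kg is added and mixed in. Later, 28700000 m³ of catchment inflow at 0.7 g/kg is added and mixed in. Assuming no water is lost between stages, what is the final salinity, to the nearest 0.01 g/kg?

Mass of salt is conserved:
Initial salt = 36,500,000×5.1 = 186,150,000
After stage 1: salt = 186,150,000 + 3,600,000×28.2 = 287,670,000; volume = 40,100,000 m³; S = 7.174 g/kg
After stage 2: salt = 287,670,000 + 12,800,000×5.2 = 354,230,000; volume = 52,900,000 m³; S = 6.696 g/kg
After stage 3: salt = 354,230,000 + 28,700,000×0.7 = 374,320,000; volume = 81,600,000 m³
S = 374,320,000 / 81,600,000 = 4.5873 g/kg

4.59 g/kg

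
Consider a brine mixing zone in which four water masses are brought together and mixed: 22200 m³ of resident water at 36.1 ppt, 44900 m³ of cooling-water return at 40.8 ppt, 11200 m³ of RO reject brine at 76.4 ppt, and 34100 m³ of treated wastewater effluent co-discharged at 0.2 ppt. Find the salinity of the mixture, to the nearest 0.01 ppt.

31.10 ppt

Salt balance:
salt = 22,200×36.1 + 44,900×40.8 + 11,200×76.4 + 34,100×0.2 = 801,420 + 1,831,920 + 855,680 + 6,820 = 3,495,840
volume = 22,200 + 44,900 + 11,200 + 34,100 = 112,400 m³
S = 3,495,840 / 112,400 = 31.1018 ppt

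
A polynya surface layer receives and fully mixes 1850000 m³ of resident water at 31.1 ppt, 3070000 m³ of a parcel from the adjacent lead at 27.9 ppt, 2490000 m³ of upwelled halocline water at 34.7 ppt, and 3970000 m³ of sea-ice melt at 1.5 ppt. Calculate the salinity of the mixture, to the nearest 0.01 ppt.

20.70 ppt

Weighted by volume,
salt = 1,850,000×31.1 + 3,070,000×27.9 + 2,490,000×34.7 + 3,970,000×1.5 = 57,535,000 + 85,653,000 + 86,403,000 + 5,955,000 = 235,546,000
volume = 1,850,000 + 3,070,000 + 2,490,000 + 3,970,000 = 11,380,000 m³
S = 235,546,000 / 11,380,000 = 20.6982 ppt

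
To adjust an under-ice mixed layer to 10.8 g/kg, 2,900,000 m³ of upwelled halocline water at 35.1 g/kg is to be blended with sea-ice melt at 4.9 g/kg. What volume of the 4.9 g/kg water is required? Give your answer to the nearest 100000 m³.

11900000 m³

Salt balance: 2,900,000×35.1 + V×4.9 = (2,900,000+V)×10.8
101,790,000 + 4.9V = 31,320,000 + 10.8V
70,470,000 = 5.9V
V = 11,944,067.8 m³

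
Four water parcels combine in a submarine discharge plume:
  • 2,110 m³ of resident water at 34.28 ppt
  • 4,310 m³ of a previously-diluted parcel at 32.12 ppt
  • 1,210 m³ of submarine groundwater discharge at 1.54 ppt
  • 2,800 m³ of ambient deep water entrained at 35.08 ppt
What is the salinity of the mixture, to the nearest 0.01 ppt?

29.80 ppt

Salt balance:
salt = 2,110×34.28 + 4,310×32.12 + 1,210×1.54 + 2,800×35.08 = 72,330.8 + 138,437.2 + 1,863.4 + 98,224 = 310,855.4
volume = 2,110 + 4,310 + 1,210 + 2,800 = 10,430 m³
S = 310,855.4 / 10,430 = 29.804 ppt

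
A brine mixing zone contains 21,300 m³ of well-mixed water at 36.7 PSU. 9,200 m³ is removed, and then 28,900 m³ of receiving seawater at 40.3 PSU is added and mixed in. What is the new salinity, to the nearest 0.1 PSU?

39.2 PSU

Remaining after removal: 12,100 m³ at 36.7 PSU (salt = 444,070)
After addition: salt = 444,070 + 28,900×40.3 = 1,608,740; volume = 41,000 m³
S = 1,608,740 / 41,000 = 39.2376 PSU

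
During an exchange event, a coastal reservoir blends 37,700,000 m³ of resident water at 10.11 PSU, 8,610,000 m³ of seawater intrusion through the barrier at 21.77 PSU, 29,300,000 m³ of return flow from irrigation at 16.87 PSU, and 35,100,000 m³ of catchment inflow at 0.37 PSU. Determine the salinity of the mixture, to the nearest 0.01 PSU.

9.72 PSU

Total salt / total volume:
salt = 37,700,000×10.11 + 8,610,000×21.77 + 29,300,000×16.87 + 35,100,000×0.37 = 381,147,000 + 187,439,700 + 494,291,000 + 12,987,000 = 1,075,864,700
volume = 37,700,000 + 8,610,000 + 29,300,000 + 35,100,000 = 110,710,000 m³
S = 1,075,864,700 / 110,710,000 = 9.7179 PSU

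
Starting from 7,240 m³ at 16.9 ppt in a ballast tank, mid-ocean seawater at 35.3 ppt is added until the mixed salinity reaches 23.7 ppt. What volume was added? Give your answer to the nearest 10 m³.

Salt balance: 7,240×16.9 + V×35.3 = (7,240+V)×23.7
122,356 + 35.3V = 171,588 + 23.7V
49,232 = 11.6V
V = 4,244.14 m³

4240 m³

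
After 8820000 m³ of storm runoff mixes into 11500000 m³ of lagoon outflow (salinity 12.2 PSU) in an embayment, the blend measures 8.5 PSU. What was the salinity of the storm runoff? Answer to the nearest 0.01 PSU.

3.68 PSU

Salt balance: 11,500,000×12.2 + 8,820,000×S = 20,320,000×8.5
140,300,000 + 8,820,000·S = 172,720,000
S = (172,720,000 − 140,300,000) / 8,820,000 = 3.6757 PSU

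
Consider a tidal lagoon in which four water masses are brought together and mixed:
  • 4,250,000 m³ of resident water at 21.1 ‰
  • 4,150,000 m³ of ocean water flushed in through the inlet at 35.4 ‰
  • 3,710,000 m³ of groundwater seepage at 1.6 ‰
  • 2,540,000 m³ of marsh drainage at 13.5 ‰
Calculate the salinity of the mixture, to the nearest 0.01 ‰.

Total salt / total volume:
salt = 4,250,000×21.1 + 4,150,000×35.4 + 3,710,000×1.6 + 2,540,000×13.5 = 89,675,000 + 146,910,000 + 5,936,000 + 34,290,000 = 276,811,000
volume = 4,250,000 + 4,150,000 + 3,710,000 + 2,540,000 = 14,650,000 m³
S = 276,811,000 / 14,650,000 = 18.8949 ‰

18.89 ‰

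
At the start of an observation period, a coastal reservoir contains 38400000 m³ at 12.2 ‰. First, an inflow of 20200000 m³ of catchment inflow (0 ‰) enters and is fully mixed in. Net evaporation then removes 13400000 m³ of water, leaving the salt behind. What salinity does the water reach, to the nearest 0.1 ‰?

10.4 ‰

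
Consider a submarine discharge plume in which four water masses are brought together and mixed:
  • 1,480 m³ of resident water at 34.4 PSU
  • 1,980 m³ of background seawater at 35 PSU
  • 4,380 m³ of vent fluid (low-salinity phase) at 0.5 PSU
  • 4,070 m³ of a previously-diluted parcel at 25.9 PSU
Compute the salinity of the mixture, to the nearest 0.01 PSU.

19.13 PSU

Total salt / total volume:
salt = 1,480×34.4 + 1,980×35 + 4,380×0.5 + 4,070×25.9 = 50,912 + 69,300 + 2,190 + 105,413 = 227,815
volume = 1,480 + 1,980 + 4,380 + 4,070 = 11,910 m³
S = 227,815 / 11,910 = 19.128 PSU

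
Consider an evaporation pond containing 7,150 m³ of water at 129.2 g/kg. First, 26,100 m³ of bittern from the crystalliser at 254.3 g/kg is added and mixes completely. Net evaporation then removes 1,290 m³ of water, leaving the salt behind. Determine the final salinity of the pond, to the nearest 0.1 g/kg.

After mixing: salt = 7,150×129.2 + 26,100×254.3 = 7,561,010; volume = 33,250 m³
After evaporation: salt unchanged = 7,561,010; volume = 33,250 − 1,290 = 31,960 m³
S = 7,561,010 / 31,960 = 236.5773 g/kg

236.6 g/kg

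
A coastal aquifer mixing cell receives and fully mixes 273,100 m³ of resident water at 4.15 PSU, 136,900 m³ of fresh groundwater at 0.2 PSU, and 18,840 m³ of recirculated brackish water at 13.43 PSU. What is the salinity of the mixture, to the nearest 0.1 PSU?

Weighted by volume,
salt = 273,100×4.15 + 136,900×0.2 + 18,840×13.43 = 1,133,365 + 27,380 + 253,021.2 = 1,413,766.2
volume = 273,100 + 136,900 + 18,840 = 428,840 m³
S = 1,413,766.2 / 428,840 = 3.297 PSU

3.3 PSU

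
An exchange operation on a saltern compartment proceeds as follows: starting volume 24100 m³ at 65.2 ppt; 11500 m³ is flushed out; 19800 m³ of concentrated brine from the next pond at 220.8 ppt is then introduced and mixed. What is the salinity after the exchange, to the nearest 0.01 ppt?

Remaining after removal: 12,600 m³ at 65.2 ppt (salt = 821,520)
After addition: salt = 821,520 + 19,800×220.8 = 5,193,360; volume = 32,400 m³
S = 5,193,360 / 32,400 = 160.2889 ppt

160.29 ppt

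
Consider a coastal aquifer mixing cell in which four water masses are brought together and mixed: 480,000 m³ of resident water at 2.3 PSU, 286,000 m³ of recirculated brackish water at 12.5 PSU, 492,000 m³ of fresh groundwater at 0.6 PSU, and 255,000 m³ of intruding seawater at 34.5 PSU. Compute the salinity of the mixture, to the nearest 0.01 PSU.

9.10 PSU

Weighted by volume,
salt = 480,000×2.3 + 286,000×12.5 + 492,000×0.6 + 255,000×34.5 = 1,104,000 + 3,575,000 + 295,200 + 8,797,500 = 13,771,700
volume = 480,000 + 286,000 + 492,000 + 255,000 = 1,513,000 m³
S = 13,771,700 / 1,513,000 = 9.1022 PSU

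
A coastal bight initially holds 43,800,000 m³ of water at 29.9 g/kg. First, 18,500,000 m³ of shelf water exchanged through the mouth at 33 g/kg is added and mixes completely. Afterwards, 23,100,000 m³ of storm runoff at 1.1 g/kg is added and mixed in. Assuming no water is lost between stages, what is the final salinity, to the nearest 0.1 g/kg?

22.8 g/kg

Salt balance:
Initial salt = 43,800,000×29.9 = 1,309,620,000
After stage 1: salt = 1,309,620,000 + 18,500,000×33 = 1,920,120,000; volume = 62,300,000 m³; S = 30.821 g/kg
After stage 2: salt = 1,920,120,000 + 23,100,000×1.1 = 1,945,530,000; volume = 85,400,000 m³
S = 1,945,530,000 / 85,400,000 = 22.7814 g/kg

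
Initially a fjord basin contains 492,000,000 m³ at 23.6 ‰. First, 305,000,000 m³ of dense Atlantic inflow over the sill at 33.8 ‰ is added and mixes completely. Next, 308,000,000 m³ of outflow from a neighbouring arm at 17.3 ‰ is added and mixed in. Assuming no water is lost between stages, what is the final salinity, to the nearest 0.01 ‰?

Total salt / total volume:
Initial salt = 492,000,000×23.6 = 11,611,200,000
After stage 1: salt = 11,611,200,000 + 305,000,000×33.8 = 21,920,200,000; volume = 797,000,000 m³; S = 27.503 ‰
After stage 2: salt = 21,920,200,000 + 308,000,000×17.3 = 27,248,600,000; volume = 1,105,000,000 m³
S = 27,248,600,000 / 1,105,000,000 = 24.6594 ‰

24.66 ‰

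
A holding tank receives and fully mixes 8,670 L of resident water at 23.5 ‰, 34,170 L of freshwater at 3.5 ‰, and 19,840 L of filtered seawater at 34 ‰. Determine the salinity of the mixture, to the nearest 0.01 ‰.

15.92 ‰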